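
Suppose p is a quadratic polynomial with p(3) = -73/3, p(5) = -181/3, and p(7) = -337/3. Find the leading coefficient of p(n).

Write p(n) = an^2 + bn + c. Substituting each data point gives a linear system:
  9a + 3b + c = -73/3
  25a + 5b + c = -181/3
  49a + 7b + c = -337/3
Solving the system yields a = -2, b = -2, c = -1/3.
So p(n) = -2n² - 2n - 1/3.
The leading coefficient is -2.

-2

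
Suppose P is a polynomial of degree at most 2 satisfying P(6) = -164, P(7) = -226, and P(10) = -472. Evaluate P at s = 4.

-70

Using the Lagrange interpolation formula with nodes 6, 7, 10:
  L_0(s) = (s - 7)(s - 10) / 4
  L_1(s) = (s - 6)(s - 10) / -3
  L_2(s) = (s - 6)(s - 7) / 12
Then P(s) = -164·L_0(s) - 226·L_1(s) - 472·L_2(s).
Expanding and collecting terms gives P(s) = -5s^2 + 3s - 2.
Evaluating at s = 4: P(4) = -70.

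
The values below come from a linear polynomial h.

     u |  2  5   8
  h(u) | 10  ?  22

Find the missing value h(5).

16

On equispaced nodes a degree-1 polynomial has vanishing second forward difference, so
  h(2) - 2·h(5) + h(8) = 0.
Substituting the known values and solving for h(5):
  -2·h(5) = -32
  h(5) = 16.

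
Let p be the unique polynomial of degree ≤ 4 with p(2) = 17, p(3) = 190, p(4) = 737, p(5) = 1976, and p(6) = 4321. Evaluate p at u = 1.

Write p(u) = au^4 + bu^3 + cu^2 + du + e. Substituting each data point gives a linear system:
  16a + 8b + 4c + 2d + e = 17
  81a + 27b + 9c + 3d + e = 190
  256a + 64b + 16c + 4d + e = 737
  625a + 125b + 25c + 5d + e = 1976
  1296a + 216b + 36c + 6d + e = 4321
Solving the system yields a = 4, b = -3, c = -6, d = 0, e = 1.
So p(u) = 4u^4 - 3u^3 - 6u^2 + 1.
Then p(1) = -4.

-4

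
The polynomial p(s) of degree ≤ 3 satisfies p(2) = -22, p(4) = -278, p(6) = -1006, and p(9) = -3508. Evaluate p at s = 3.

Write p(s) = as^3 + bs^2 + cs + d. Substituting each data point gives a linear system:
  8a + 4b + 2c + d = -22
  64a + 16b + 4c + d = -278
  216a + 36b + 6c + d = -1006
  729a + 81b + 9c + d = -3508
Solving the system yields a = -5, b = 1, c = 6, d = 2.
So p(s) = -5s^3 + s^2 + 6s + 2.
Then p(3) = -106.

-106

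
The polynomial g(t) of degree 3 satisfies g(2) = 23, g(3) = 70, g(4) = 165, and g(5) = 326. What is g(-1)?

Write g(t) = at^3 + bt^2 + ct + d. Substituting each data point gives a linear system:
  8a + 4b + 2c + d = 23
  27a + 9b + 3c + d = 70
  64a + 16b + 4c + d = 165
  125a + 25b + 5c + d = 326
Solving the system yields a = 3, b = -3, c = 5, d = 1.
So g(t) = 3t³ - 3t² + 5t + 1.
Then g(-1) = -10.

-10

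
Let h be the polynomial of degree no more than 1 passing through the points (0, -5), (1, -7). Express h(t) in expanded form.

h(t) = -2t - 5

Write h(t) = at + b. Substituting each data point gives a linear system:
  b = -5
  a + b = -7
Solving the system yields a = -2, b = -5.
So h(t) = -2t - 5.
Check: h(0) = -5. ✓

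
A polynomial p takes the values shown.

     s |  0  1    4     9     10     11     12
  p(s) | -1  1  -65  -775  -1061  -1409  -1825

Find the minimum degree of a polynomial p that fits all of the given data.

Divided differences on the nodes 0, 1, 4, 9, 10, 11, 12:
  order 0: -1  1  -65  -775  -1061  -1409  -1825
  order 1: 2  -22  -142  -286  -348  -416
  order 2: -6  -15  -24  -31  -34
  order 3: -1  -1  -1  -1
  order 4: 0  0  0
  order 5: 0  0
  order 6: 0
The order-3 divided differences are all -1 (nonzero) and every higher order vanishes, so the data lies on a polynomial of degree exactly 3.

3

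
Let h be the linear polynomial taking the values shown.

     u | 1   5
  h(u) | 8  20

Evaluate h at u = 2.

Write h(u) = au + b. Substituting each data point gives a linear system:
  a + b = 8
  5a + b = 20
Solving the system yields a = 3, b = 5.
So h(u) = 3u + 5.
Then h(2) = 11.

11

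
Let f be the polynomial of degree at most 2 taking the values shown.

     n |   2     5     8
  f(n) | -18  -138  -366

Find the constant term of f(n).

Write f(n) = an^2 + bn + c. Substituting each data point gives a linear system:
  4a + 2b + c = -18
  25a + 5b + c = -138
  64a + 8b + c = -366
Solving the system yields a = -6, b = 2, c = 2.
So f(n) = -6n^2 + 2n + 2.
The constant term is 2.

2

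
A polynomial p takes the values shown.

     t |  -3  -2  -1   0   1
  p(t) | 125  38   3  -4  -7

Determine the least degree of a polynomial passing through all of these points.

3

Forward differences of the values at t = -3, -2, -1, 0, 1:
  p  : 125  38  3  -4  -7
  Δ  : -87  -35  -7  -3
  Δ^2: 52  28  4
  Δ^3: -24  -24
  Δ^4: 0
The third differences are constant (-24) and nonzero, while all higher differences vanish, so the minimal degree is 3.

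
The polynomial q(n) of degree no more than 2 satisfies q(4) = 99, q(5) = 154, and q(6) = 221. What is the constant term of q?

Write q(n) = an^2 + bn + c. Substituting each data point gives a linear system:
  16a + 4b + c = 99
  25a + 5b + c = 154
  36a + 6b + c = 221
Solving the system yields a = 6, b = 1, c = -1.
So q(n) = 6n² + n - 1.
The constant term is -1.

-1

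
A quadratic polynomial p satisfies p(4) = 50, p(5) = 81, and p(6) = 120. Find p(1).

Forward differences of the values at u = 4, 5, 6:
  p  : 50  81  120
  Δ  : 31  39
  Δ^2: 8
The second differences are constant, confirming degree 2.
Interpolating (Newton forward form) and evaluating at u = 1 gives p(1) = 5.

5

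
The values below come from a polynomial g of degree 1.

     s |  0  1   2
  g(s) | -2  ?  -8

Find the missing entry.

-5

The 2 known points determine the degree-1 polynomial uniquely.
Write g(s) = as + b. Substituting each data point gives a linear system:
  b = -2
  2a + b = -8
Solving the system yields a = -3, b = -2.
So g(s) = -3s - 2.
Then g(1) = -5.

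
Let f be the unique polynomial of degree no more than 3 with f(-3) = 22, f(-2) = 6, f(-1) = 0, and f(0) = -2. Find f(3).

-44

Write f(t) = at^3 + bt^2 + ct + d. Substituting each data point gives a linear system:
  -27a + 9b - 3c + d = 22
  -8a + 4b - 2c + d = 6
  -a + b - c + d = 0
  d = -2
Solving the system yields a = -1, b = -1, c = -2, d = -2.
So f(t) = -t^3 - t^2 - 2t - 2.
Then f(3) = -44.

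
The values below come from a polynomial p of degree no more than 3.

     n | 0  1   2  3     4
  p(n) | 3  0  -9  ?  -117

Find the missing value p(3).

-42

The 4 known points determine the degree-3 polynomial uniquely.
Write p(n) = an^3 + bn^2 + cn + d. Substituting each data point gives a linear system:
  d = 3
  a + b + c + d = 0
  8a + 4b + 2c + d = -9
  64a + 16b + 4c + d = -117
Solving the system yields a = -3, b = 6, c = -6, d = 3.
So p(n) = -3n^3 + 6n^2 - 6n + 3.
Then p(3) = -42.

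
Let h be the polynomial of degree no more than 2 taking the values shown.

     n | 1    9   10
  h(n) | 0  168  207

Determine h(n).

h(n) = 2n^2 + n - 3

Using the Lagrange interpolation formula with nodes 1, 9, 10:
  L_0(n) = (n - 9)(n - 10) / 72
  L_1(n) = (n - 1)(n - 10) / -8
  L_2(n) = (n - 1)(n - 9) / 9
Then h(n) = 0·L_0(n) + 168·L_1(n) + 207·L_2(n).
Expanding and collecting terms gives h(n) = 2n² + n - 3.
Check: h(10) = 207. ✓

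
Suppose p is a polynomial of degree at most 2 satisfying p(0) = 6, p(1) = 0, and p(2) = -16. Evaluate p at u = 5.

-124

Write p(u) = au^2 + bu + c. Substituting each data point gives a linear system:
  c = 6
  a + b + c = 0
  4a + 2b + c = -16
Solving the system yields a = -5, b = -1, c = 6.
So p(u) = -5u² - u + 6.
Then p(5) = -124.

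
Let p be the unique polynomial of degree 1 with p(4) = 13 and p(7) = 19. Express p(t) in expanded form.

p(t) = 2t + 5

Write p(t) = at + b. Substituting each data point gives a linear system:
  4a + b = 13
  7a + b = 19
Solving the system yields a = 2, b = 5.
So p(t) = 2t + 5.
Check: p(4) = 13. ✓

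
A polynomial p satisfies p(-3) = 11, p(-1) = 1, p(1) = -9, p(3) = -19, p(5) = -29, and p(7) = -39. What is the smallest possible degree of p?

1

Forward differences of the values at x = -3, -1, 1, 3, 5, 7:
  p  : 11  1  -9  -19  -29  -39
  Δ  : -10  -10  -10  -10  -10
  Δ^2: 0  0  0  0
  Δ^3: 0  0  0
  Δ^4: 0  0
  Δ^5: 0
The first differences are constant (-10) and nonzero, while all higher differences vanish, so the minimal degree is 1.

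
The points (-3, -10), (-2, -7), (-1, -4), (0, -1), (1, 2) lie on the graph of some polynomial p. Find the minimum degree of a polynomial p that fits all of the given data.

Forward differences of the values at t = -3, -2, -1, 0, 1:
  p  : -10  -7  -4  -1  2
  Δ  : 3  3  3  3
  Δ^2: 0  0  0
  Δ^3: 0  0
  Δ^4: 0
The first differences are constant (3) and nonzero, while all higher differences vanish, so the minimal degree is 1.

1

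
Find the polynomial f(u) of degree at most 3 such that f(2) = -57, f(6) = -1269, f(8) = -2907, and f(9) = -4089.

Write f(u) = au^3 + bu^2 + cu + d. Substituting each data point gives a linear system:
  8a + 4b + 2c + d = -57
  216a + 36b + 6c + d = -1269
  512a + 64b + 8c + d = -2907
  729a + 81b + 9c + d = -4089
Solving the system yields a = -5, b = -6, c = 5, d = -3.
So f(u) = -5u³ - 6u² + 5u - 3.
Check: f(8) = -2907. ✓

f(u) = -5u^3 - 6u^2 + 5u - 3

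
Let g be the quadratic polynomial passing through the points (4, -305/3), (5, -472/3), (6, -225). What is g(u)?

Using the Lagrange interpolation formula with nodes 4, 5, 6:
  L_0(u) = (u - 5)(u - 6) / 2
  L_1(u) = (u - 4)(u - 6) / -1
  L_2(u) = (u - 4)(u - 5) / 2
Then g(u) = -305/3·L_0(u) - 472/3·L_1(u) - 225·L_2(u).
Expanding and collecting terms gives g(u) = -6u² - (5/3)u + 1.
Check: g(4) = -305/3. ✓

g(u) = -6u^2 - (5/3)u + 1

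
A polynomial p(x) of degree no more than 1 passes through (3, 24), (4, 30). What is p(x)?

p(x) = 6x + 6

Write p(x) = ax + b. Substituting each data point gives a linear system:
  3a + b = 24
  4a + b = 30
Solving the system yields a = 6, b = 6.
So p(x) = 6x + 6.
Check: p(3) = 24. ✓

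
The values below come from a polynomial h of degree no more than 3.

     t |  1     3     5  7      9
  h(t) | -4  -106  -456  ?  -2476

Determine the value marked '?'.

-1198

On equispaced nodes a degree-3 polynomial has vanishing fourth forward difference, so
  h(1) - 4·h(3) + 6·h(5) - 4·h(7) + h(9) = 0.
Substituting the known values and solving for h(7):
  -4·h(7) = 4792
  h(7) = -1198.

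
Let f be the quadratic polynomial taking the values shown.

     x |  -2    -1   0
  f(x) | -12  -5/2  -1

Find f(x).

Write f(x) = ax^2 + bx + c. Substituting each data point gives a linear system:
  4a - 2b + c = -12
  a - b + c = -5/2
  c = -1
Solving the system yields a = -4, b = -5/2, c = -1.
So f(x) = -4x² - (5/2)x - 1.
Check: f(0) = -1. ✓

f(x) = -4x^2 - (5/2)x - 1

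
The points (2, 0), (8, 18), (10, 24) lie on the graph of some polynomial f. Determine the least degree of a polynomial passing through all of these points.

1

Divided differences on the nodes 2, 8, 10:
  order 0: 0  18  24
  order 1: 3  3
  order 2: 0
The order-1 divided differences are all 3 (nonzero) and every higher order vanishes, so the data lies on a polynomial of degree exactly 1.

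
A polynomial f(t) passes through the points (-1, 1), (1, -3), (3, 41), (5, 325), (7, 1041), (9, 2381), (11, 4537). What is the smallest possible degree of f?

3

Forward differences of the values at t = -1, 1, 3, 5, 7, 9, 11:
  f  : 1  -3  41  325  1041  2381  4537
  Δ  : -4  44  284  716  1340  2156
  Δ^2: 48  240  432  624  816
  Δ^3: 192  192  192  192
  Δ^4: 0  0  0
  Δ^5: 0  0
  Δ^6: 0
The third differences are constant (192) and nonzero, while all higher differences vanish, so the minimal degree is 3.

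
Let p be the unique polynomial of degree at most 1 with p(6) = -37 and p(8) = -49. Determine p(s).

Write p(s) = as + b. Substituting each data point gives a linear system:
  6a + b = -37
  8a + b = -49
Solving the system yields a = -6, b = -1.
So p(s) = -6s - 1.
Check: p(8) = -49. ✓

p(s) = -6s - 1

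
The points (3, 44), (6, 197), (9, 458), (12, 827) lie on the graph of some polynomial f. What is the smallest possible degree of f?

Forward differences of the values at u = 3, 6, 9, 12:
  f  : 44  197  458  827
  Δ  : 153  261  369
  Δ^2: 108  108
  Δ^3: 0
The second differences are constant (108) and nonzero, while all higher differences vanish, so the minimal degree is 2.

2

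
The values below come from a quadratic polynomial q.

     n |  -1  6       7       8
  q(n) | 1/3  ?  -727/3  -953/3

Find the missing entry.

-177

The 3 known points determine the degree-2 polynomial uniquely.
Write q(n) = an^2 + bn + c. Substituting each data point gives a linear system:
  a - b + c = 1/3
  49a + 7b + c = -727/3
  64a + 8b + c = -953/3
Solving the system yields a = -5, b = -1/3, c = 5.
So q(n) = -5n² - (1/3)n + 5.
Then q(6) = -177.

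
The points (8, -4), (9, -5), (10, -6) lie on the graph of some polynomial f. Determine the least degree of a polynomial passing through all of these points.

1

Divided differences on the nodes 8, 9, 10:
  order 0: -4  -5  -6
  order 1: -1  -1
  order 2: 0
The order-1 divided differences are all -1 (nonzero) and every higher order vanishes, so the data lies on a polynomial of degree exactly 1.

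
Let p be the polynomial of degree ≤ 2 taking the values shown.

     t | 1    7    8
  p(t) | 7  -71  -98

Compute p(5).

Using the Lagrange interpolation formula with nodes 1, 7, 8:
  L_0(t) = (t - 7)(t - 8) / 42
  L_1(t) = (t - 1)(t - 8) / -6
  L_2(t) = (t - 1)(t - 7) / 7
Then p(t) = 7·L_0(t) - 71·L_1(t) - 98·L_2(t).
Expanding and collecting terms gives p(t) = -2t^2 + 3t + 6.
Evaluating at t = 5: p(5) = -29.

-29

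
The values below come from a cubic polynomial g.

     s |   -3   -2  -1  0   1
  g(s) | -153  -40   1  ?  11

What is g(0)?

6

The 4 known points determine the degree-3 polynomial uniquely.
Write g(s) = as^3 + bs^2 + cs + d. Substituting each data point gives a linear system:
  -27a + 9b - 3c + d = -153
  -8a + 4b - 2c + d = -40
  -a + b - c + d = 1
  a + b + c + d = 11
Solving the system yields a = 6, b = 0, c = -1, d = 6.
So g(s) = 6s³ - s + 6.
Then g(0) = 6.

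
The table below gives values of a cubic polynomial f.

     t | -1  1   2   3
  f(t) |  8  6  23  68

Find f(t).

f(t) = 2t^3 + 2t^2 - 3t + 5

Using the Lagrange interpolation formula with nodes -1, 1, 2, 3:
  L_0(t) = (t - 1)(t - 2)(t - 3) / -24
  L_1(t) = (t + 1)(t - 2)(t - 3) / 4
  L_2(t) = (t + 1)(t - 1)(t - 3) / -3
  L_3(t) = (t + 1)(t - 1)(t - 2) / 8
Then f(t) = 8·L_0(t) + 6·L_1(t) + 23·L_2(t) + 68·L_3(t).
Expanding and collecting terms gives f(t) = 2t^3 + 2t^2 - 3t + 5.
Check: f(-1) = 8. ✓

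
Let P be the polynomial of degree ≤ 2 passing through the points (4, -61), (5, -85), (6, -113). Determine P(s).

P(s) = -2s^2 - 6s - 5

Write P(s) = as^2 + bs + c. Substituting each data point gives a linear system:
  16a + 4b + c = -61
  25a + 5b + c = -85
  36a + 6b + c = -113
Solving the system yields a = -2, b = -6, c = -5.
So P(s) = -2s^2 - 6s - 5.
Check: P(4) = -61. ✓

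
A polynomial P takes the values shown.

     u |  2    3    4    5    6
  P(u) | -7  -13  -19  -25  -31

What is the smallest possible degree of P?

Forward differences of the values at u = 2, 3, 4, 5, 6:
  P  : -7  -13  -19  -25  -31
  Δ  : -6  -6  -6  -6
  Δ^2: 0  0  0
  Δ^3: 0  0
  Δ^4: 0
The first differences are constant (-6) and nonzero, while all higher differences vanish, so the minimal degree is 1.

1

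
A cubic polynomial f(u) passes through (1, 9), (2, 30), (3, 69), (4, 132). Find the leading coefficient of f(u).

1

Write f(u) = au^3 + bu^2 + cu + d. Substituting each data point gives a linear system:
  a + b + c + d = 9
  8a + 4b + 2c + d = 30
  27a + 9b + 3c + d = 69
  64a + 16b + 4c + d = 132
Solving the system yields a = 1, b = 3, c = 5, d = 0.
So f(u) = u³ + 3u² + 5u.
The leading coefficient is 1.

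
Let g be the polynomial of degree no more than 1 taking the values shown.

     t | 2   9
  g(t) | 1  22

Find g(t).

Write g(t) = at + b. Substituting each data point gives a linear system:
  2a + b = 1
  9a + b = 22
Solving the system yields a = 3, b = -5.
So g(t) = 3t - 5.
Check: g(9) = 22. ✓

g(t) = 3t - 5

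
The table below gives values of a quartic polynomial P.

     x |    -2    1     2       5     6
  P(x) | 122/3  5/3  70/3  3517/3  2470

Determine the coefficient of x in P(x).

Write P(x) = ax^4 + bx^3 + cx^2 + dx + e. Substituting each data point gives a linear system:
  16a - 8b + 4c - 2d + e = 122/3
  a + b + c + d + e = 5/3
  16a + 8b + 4c + 2d + e = 70/3
  625a + 125b + 25c + 5d + e = 3517/3
  1296a + 216b + 36c + 6d + e = 2470
Solving the system yields a = 2, b = -1/3, c = -1, d = -3, e = 4.
So P(x) = 2x^4 - (1/3)x^3 - x^2 - 3x + 4.
The coefficient of x is -3.

-3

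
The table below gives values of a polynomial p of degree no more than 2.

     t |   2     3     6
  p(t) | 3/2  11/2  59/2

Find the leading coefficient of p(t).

Write p(t) = at^2 + bt + c. Substituting each data point gives a linear system:
  4a + 2b + c = 3/2
  9a + 3b + c = 11/2
  36a + 6b + c = 59/2
Solving the system yields a = 1, b = -1, c = -1/2.
So p(t) = t^2 - t - 1/2.
The leading coefficient is 1.

1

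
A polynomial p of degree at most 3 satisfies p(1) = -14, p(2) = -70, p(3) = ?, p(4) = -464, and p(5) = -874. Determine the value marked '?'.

On equispaced nodes a degree-3 polynomial has vanishing fourth forward difference, so
  p(1) - 4·p(2) + 6·p(3) - 4·p(4) + p(5) = 0.
Substituting the known values and solving for p(3):
  6·p(3) = -1248
  p(3) = -208.

-208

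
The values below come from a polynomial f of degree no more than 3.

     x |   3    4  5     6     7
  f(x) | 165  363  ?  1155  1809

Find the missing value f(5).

The 4 known points determine the degree-3 polynomial uniquely.
Write f(x) = ax^3 + bx^2 + cx + d. Substituting each data point gives a linear system:
  27a + 9b + 3c + d = 165
  64a + 16b + 4c + d = 363
  216a + 36b + 6c + d = 1155
  343a + 49b + 7c + d = 1809
Solving the system yields a = 5, b = 1, c = 6, d = 3.
So f(x) = 5x³ + x² + 6x + 3.
Then f(5) = 683.

683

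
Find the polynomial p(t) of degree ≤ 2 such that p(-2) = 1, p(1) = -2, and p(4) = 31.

Write p(t) = at^2 + bt + c. Substituting each data point gives a linear system:
  4a - 2b + c = 1
  a + b + c = -2
  16a + 4b + c = 31
Solving the system yields a = 2, b = 1, c = -5.
So p(t) = 2t² + t - 5.
Check: p(1) = -2. ✓

p(t) = 2t^2 + t - 5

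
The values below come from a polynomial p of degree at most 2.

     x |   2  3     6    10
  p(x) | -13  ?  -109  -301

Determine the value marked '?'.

-28

The 3 known points determine the degree-2 polynomial uniquely.
Write p(x) = ax^2 + bx + c. Substituting each data point gives a linear system:
  4a + 2b + c = -13
  36a + 6b + c = -109
  100a + 10b + c = -301
Solving the system yields a = -3, b = 0, c = -1.
So p(x) = -3x² - 1.
Then p(3) = -28.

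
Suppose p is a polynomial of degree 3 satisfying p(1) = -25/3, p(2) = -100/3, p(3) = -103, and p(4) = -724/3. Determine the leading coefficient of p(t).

Write p(t) = at^3 + bt^2 + ct + d. Substituting each data point gives a linear system:
  a + b + c + d = -25/3
  8a + 4b + 2c + d = -100/3
  27a + 9b + 3c + d = -103
  64a + 16b + 4c + d = -724/3
Solving the system yields a = -4, b = 5/3, c = -2, d = -4.
So p(t) = -4t^3 + (5/3)t^2 - 2t - 4.
The leading coefficient is -4.

-4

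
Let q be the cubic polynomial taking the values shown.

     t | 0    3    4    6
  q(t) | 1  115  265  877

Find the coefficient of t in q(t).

2

Write q(t) = at^3 + bt^2 + ct + d. Substituting each data point gives a linear system:
  d = 1
  27a + 9b + 3c + d = 115
  64a + 16b + 4c + d = 265
  216a + 36b + 6c + d = 877
Solving the system yields a = 4, b = 0, c = 2, d = 1.
So q(t) = 4t^3 + 2t + 1.
The coefficient of t is 2.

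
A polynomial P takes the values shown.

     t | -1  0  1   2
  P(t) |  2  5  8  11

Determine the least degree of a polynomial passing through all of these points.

1

Forward differences of the values at t = -1, 0, 1, 2:
  P  : 2  5  8  11
  Δ  : 3  3  3
  Δ^2: 0  0
  Δ^3: 0
The first differences are constant (3) and nonzero, while all higher differences vanish, so the minimal degree is 1.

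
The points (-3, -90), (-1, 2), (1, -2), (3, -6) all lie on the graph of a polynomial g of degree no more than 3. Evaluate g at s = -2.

Using the Lagrange interpolation formula with nodes -3, -1, 1, 3:
  L_0(s) = (s + 1)(s - 1)(s - 3) / -48
  L_1(s) = (s + 3)(s - 1)(s - 3) / 16
  L_2(s) = (s + 3)(s + 1)(s - 3) / -16
  L_3(s) = (s + 3)(s + 1)(s - 1) / 48
Then g(s) = -90·L_0(s) + 2·L_1(s) - 2·L_2(s) - 6·L_3(s).
Expanding and collecting terms gives g(s) = 2s³ - 6s² - 4s + 6.
Evaluating at s = -2: g(-2) = -26.

-26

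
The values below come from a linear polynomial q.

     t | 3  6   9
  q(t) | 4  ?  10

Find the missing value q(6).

7

The 2 known points determine the degree-1 polynomial uniquely.
Write q(t) = at + b. Substituting each data point gives a linear system:
  3a + b = 4
  9a + b = 10
Solving the system yields a = 1, b = 1.
So q(t) = t + 1.
Then q(6) = 7.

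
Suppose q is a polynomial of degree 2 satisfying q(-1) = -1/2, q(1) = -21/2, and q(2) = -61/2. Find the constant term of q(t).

Write q(t) = at^2 + bt + c. Substituting each data point gives a linear system:
  a - b + c = -1/2
  a + b + c = -21/2
  4a + 2b + c = -61/2
Solving the system yields a = -5, b = -5, c = -1/2.
So q(t) = -5t^2 - 5t - 1/2.
The constant term is -1/2.

-1/2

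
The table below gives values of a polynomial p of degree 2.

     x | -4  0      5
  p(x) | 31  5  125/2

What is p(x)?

p(x) = 2x^2 + (3/2)x + 5

Write p(x) = ax^2 + bx + c. Substituting each data point gives a linear system:
  16a - 4b + c = 31
  c = 5
  25a + 5b + c = 125/2
Solving the system yields a = 2, b = 3/2, c = 5.
So p(x) = 2x² + (3/2)x + 5.
Check: p(0) = 5. ✓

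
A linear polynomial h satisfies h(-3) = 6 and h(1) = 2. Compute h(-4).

7

Using the Lagrange interpolation formula with nodes -3, 1:
  L_0(t) = (t - 1) / -4
  L_1(t) = (t + 3) / 4
Then h(t) = 6·L_0(t) + 2·L_1(t).
Expanding and collecting terms gives h(t) = -t + 3.
Evaluating at t = -4: h(-4) = 7.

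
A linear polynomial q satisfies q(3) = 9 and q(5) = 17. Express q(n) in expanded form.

q(n) = 4n - 3

Write q(n) = an + b. Substituting each data point gives a linear system:
  3a + b = 9
  5a + b = 17
Solving the system yields a = 4, b = -3.
So q(n) = 4n - 3.
Check: q(5) = 17. ✓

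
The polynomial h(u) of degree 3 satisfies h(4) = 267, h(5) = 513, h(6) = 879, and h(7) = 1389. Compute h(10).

Write h(u) = au^3 + bu^2 + cu + d. Substituting each data point gives a linear system:
  64a + 16b + 4c + d = 267
  125a + 25b + 5c + d = 513
  216a + 36b + 6c + d = 879
  343a + 49b + 7c + d = 1389
Solving the system yields a = 4, b = 0, c = 2, d = 3.
So h(u) = 4u^3 + 2u + 3.
Then h(10) = 4023.

4023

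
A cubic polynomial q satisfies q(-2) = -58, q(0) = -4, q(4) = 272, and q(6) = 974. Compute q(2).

Using the Lagrange interpolation formula with nodes -2, 0, 4, 6:
  L_0(u) = u(u - 4)(u - 6) / -96
  L_1(u) = (u + 2)(u - 4)(u - 6) / 48
  L_2(u) = (u + 2)u(u - 6) / -48
  L_3(u) = (u + 2)u(u - 4) / 96
Then q(u) = -58·L_0(u) - 4·L_1(u) + 272·L_2(u) + 974·L_3(u).
Expanding and collecting terms gives q(u) = 5u³ - 3u² + u - 4.
Evaluating at u = 2: q(2) = 26.

26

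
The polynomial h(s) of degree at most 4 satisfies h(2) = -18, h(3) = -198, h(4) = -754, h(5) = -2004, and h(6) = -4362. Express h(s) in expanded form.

h(s) = -4s^4 + 3s^3 + 5s^2 - 2s + 6

Write h(s) = as^4 + bs^3 + cs^2 + ds + e. Substituting each data point gives a linear system:
  16a + 8b + 4c + 2d + e = -18
  81a + 27b + 9c + 3d + e = -198
  256a + 64b + 16c + 4d + e = -754
  625a + 125b + 25c + 5d + e = -2004
  1296a + 216b + 36c + 6d + e = -4362
Solving the system yields a = -4, b = 3, c = 5, d = -2, e = 6.
So h(s) = -4s^4 + 3s^3 + 5s^2 - 2s + 6.
Check: h(4) = -754. ✓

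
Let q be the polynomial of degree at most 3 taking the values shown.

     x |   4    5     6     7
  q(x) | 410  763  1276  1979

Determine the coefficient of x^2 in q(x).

Write q(x) = ax^3 + bx^2 + cx + d. Substituting each data point gives a linear system:
  64a + 16b + 4c + d = 410
  125a + 25b + 5c + d = 763
  216a + 36b + 6c + d = 1276
  343a + 49b + 7c + d = 1979
Solving the system yields a = 5, b = 5, c = 3, d = -2.
So q(x) = 5x^3 + 5x^2 + 3x - 2.
The coefficient of x^2 is 5.

5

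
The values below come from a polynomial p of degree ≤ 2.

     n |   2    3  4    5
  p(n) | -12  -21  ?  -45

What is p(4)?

On equispaced nodes a degree-2 polynomial has vanishing third forward difference, so
  - p(2) + 3·p(3) - 3·p(4) + p(5) = 0.
Substituting the known values and solving for p(4):
  -3·p(4) = 96
  p(4) = -32.

-32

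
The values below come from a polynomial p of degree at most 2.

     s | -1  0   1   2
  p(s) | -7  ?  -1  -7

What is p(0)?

On equispaced nodes a degree-2 polynomial has vanishing third forward difference, so
  - p(-1) + 3·p(0) - 3·p(1) + p(2) = 0.
Substituting the known values and solving for p(0):
  3·p(0) = -3
  p(0) = -1.

-1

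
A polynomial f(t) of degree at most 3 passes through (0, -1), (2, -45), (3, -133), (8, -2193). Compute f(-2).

27

Write f(t) = at^3 + bt^2 + ct + d. Substituting each data point gives a linear system:
  d = -1
  8a + 4b + 2c + d = -45
  27a + 9b + 3c + d = -133
  512a + 64b + 8c + d = -2193
Solving the system yields a = -4, b = -2, c = -2, d = -1.
So f(t) = -4t^3 - 2t^2 - 2t - 1.
Then f(-2) = 27.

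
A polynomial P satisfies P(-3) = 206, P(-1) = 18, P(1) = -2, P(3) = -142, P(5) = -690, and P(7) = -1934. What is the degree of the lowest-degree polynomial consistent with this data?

Forward differences of the values at s = -3, -1, 1, 3, 5, 7:
  P  : 206  18  -2  -142  -690  -1934
  Δ  : -188  -20  -140  -548  -1244
  Δ^2: 168  -120  -408  -696
  Δ^3: -288  -288  -288
  Δ^4: 0  0
  Δ^5: 0
The third differences are constant (-288) and nonzero, while all higher differences vanish, so the minimal degree is 3.

3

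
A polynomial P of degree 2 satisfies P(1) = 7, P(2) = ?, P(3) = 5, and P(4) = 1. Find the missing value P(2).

7

On equispaced nodes a degree-2 polynomial has vanishing third forward difference, so
  - P(1) + 3·P(2) - 3·P(3) + P(4) = 0.
Substituting the known values and solving for P(2):
  3·P(2) = 21
  P(2) = 7.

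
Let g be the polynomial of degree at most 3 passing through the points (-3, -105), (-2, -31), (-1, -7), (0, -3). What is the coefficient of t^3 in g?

Write g(t) = at^3 + bt^2 + ct + d. Substituting each data point gives a linear system:
  -27a + 9b - 3c + d = -105
  -8a + 4b - 2c + d = -31
  -a + b - c + d = -7
  d = -3
Solving the system yields a = 5, b = 5, c = 4, d = -3.
So g(t) = 5t^3 + 5t^2 + 4t - 3.
The leading coefficient is 5.

5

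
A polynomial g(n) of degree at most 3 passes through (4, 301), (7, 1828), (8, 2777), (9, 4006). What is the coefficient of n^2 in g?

Write g(n) = an^3 + bn^2 + cn + d. Substituting each data point gives a linear system:
  64a + 16b + 4c + d = 301
  343a + 49b + 7c + d = 1828
  512a + 64b + 8c + d = 2777
  729a + 81b + 9c + d = 4006
Solving the system yields a = 6, b = -4, c = -5, d = 1.
So g(n) = 6n^3 - 4n^2 - 5n + 1.
The coefficient of n^2 is -4.

-4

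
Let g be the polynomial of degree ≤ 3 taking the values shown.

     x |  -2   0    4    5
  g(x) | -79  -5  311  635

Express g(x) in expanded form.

g(x) = 6x^3 - 5x^2 + 3x - 5

Using the Lagrange interpolation formula with nodes -2, 0, 4, 5:
  L_0(x) = x(x - 4)(x - 5) / -84
  L_1(x) = (x + 2)(x - 4)(x - 5) / 40
  L_2(x) = (x + 2)x(x - 5) / -24
  L_3(x) = (x + 2)x(x - 4) / 35
Then g(x) = -79·L_0(x) - 5·L_1(x) + 311·L_2(x) + 635·L_3(x).
Expanding and collecting terms gives g(x) = 6x³ - 5x² + 3x - 5.
Check: g(0) = -5. ✓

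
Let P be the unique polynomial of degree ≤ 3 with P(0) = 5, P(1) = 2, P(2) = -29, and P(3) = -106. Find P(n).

Using the Lagrange interpolation formula with nodes 0, 1, 2, 3:
  L_0(n) = (n - 1)(n - 2)(n - 3) / -6
  L_1(n) = n(n - 2)(n - 3) / 2
  L_2(n) = n(n - 1)(n - 3) / -2
  L_3(n) = n(n - 1)(n - 2) / 6
Then P(n) = 5·L_0(n) + 2·L_1(n) - 29·L_2(n) - 106·L_3(n).
Expanding and collecting terms gives P(n) = -3n^3 - 5n^2 + 5n + 5.
Check: P(3) = -106. ✓

P(n) = -3n^3 - 5n^2 + 5n + 5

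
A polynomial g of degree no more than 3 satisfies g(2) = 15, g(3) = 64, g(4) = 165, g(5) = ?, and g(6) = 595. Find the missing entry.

The 4 known points determine the degree-3 polynomial uniquely.
Write g(t) = at^3 + bt^2 + ct + d. Substituting each data point gives a linear system:
  8a + 4b + 2c + d = 15
  27a + 9b + 3c + d = 64
  64a + 16b + 4c + d = 165
  216a + 36b + 6c + d = 595
Solving the system yields a = 3, b = -1, c = -3, d = 1.
So g(t) = 3t^3 - t^2 - 3t + 1.
Then g(5) = 336.

336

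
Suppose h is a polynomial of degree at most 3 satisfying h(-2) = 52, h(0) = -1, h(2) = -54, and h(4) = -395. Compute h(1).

Write h(s) = as^3 + bs^2 + cs + d. Substituting each data point gives a linear system:
  -8a + 4b - 2c + d = 52
  d = -1
  8a + 4b + 2c + d = -54
  64a + 16b + 4c + d = -395
Solving the system yields a = -6, b = 0, c = -5/2, d = -1.
So h(s) = -6s^3 - (5/2)s - 1.
Then h(1) = -19/2.

-19/2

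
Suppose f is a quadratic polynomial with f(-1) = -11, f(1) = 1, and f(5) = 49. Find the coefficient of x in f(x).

Write f(x) = ax^2 + bx + c. Substituting each data point gives a linear system:
  a - b + c = -11
  a + b + c = 1
  25a + 5b + c = 49
Solving the system yields a = 1, b = 6, c = -6.
So f(x) = x^2 + 6x - 6.
The coefficient of x is 6.

6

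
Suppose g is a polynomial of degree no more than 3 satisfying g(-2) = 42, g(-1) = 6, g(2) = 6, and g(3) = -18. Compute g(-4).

Using the Lagrange interpolation formula with nodes -2, -1, 2, 3:
  L_0(u) = (u + 1)(u - 2)(u - 3) / -20
  L_1(u) = (u + 2)(u - 2)(u - 3) / 12
  L_2(u) = (u + 2)(u + 1)(u - 3) / -12
  L_3(u) = (u + 2)(u + 1)(u - 2) / 20
Then g(u) = 42·L_0(u) + 6·L_1(u) + 6·L_2(u) - 18·L_3(u).
Expanding and collecting terms gives g(u) = -3u³ + 6u² + 3u.
Evaluating at u = -4: g(-4) = 276.

276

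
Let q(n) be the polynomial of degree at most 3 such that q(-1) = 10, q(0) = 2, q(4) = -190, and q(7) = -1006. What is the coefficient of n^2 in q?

Write q(n) = an^3 + bn^2 + cn + d. Substituting each data point gives a linear system:
  -a + b - c + d = 10
  d = 2
  64a + 16b + 4c + d = -190
  343a + 49b + 7c + d = -1006
Solving the system yields a = -3, b = 1, c = -4, d = 2.
So q(n) = -3n^3 + n^2 - 4n + 2.
The coefficient of n^2 is 1.

1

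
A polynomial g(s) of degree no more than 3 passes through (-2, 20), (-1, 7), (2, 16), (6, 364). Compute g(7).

551

Write g(s) = as^3 + bs^2 + cs + d. Substituting each data point gives a linear system:
  -8a + 4b - 2c + d = 20
  -a + b - c + d = 7
  8a + 4b + 2c + d = 16
  216a + 36b + 6c + d = 364
Solving the system yields a = 1, b = 5, c = -5, d = -2.
So g(s) = s^3 + 5s^2 - 5s - 2.
Then g(7) = 551.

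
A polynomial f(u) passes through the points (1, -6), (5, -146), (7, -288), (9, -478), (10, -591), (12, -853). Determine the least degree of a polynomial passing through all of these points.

Divided differences on the nodes 1, 5, 7, 9, 10, 12:
  order 0: -6  -146  -288  -478  -591  -853
  order 1: -35  -71  -95  -113  -131
  order 2: -6  -6  -6  -6
  order 3: 0  0  0
  order 4: 0  0
  order 5: 0
The order-2 divided differences are all -6 (nonzero) and every higher order vanishes, so the data lies on a polynomial of degree exactly 2.

2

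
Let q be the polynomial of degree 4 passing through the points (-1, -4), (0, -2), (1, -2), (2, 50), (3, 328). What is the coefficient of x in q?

2

Write q(x) = ax^4 + bx^3 + cx^2 + dx + e. Substituting each data point gives a linear system:
  a - b + c - d + e = -4
  e = -2
  a + b + c + d + e = -2
  16a + 8b + 4c + 2d + e = 50
  81a + 27b + 9c + 3d + e = 328
Solving the system yields a = 5, b = -1, c = -6, d = 2, e = -2.
So q(x) = 5x^4 - x^3 - 6x^2 + 2x - 2.
The coefficient of x is 2.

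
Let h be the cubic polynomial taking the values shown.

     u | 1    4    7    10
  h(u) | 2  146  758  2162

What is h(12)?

3698

Using the Lagrange interpolation formula with nodes 1, 4, 7, 10:
  L_0(u) = (u - 4)(u - 7)(u - 10) / -162
  L_1(u) = (u - 1)(u - 7)(u - 10) / 54
  L_2(u) = (u - 1)(u - 4)(u - 10) / -54
  L_3(u) = (u - 1)(u - 4)(u - 7) / 162
Then h(u) = 2·L_0(u) + 146·L_1(u) + 758·L_2(u) + 2162·L_3(u).
Expanding and collecting terms gives h(u) = 2u³ + 2u² - 4u + 2.
Evaluating at u = 12: h(12) = 3698.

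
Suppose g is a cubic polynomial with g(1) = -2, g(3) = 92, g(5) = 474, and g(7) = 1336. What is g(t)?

Using the Lagrange interpolation formula with nodes 1, 3, 5, 7:
  L_0(t) = (t - 3)(t - 5)(t - 7) / -48
  L_1(t) = (t - 1)(t - 5)(t - 7) / 16
  L_2(t) = (t - 1)(t - 3)(t - 7) / -16
  L_3(t) = (t - 1)(t - 3)(t - 5) / 48
Then g(t) = -2·L_0(t) + 92·L_1(t) + 474·L_2(t) + 1336·L_3(t).
Expanding and collecting terms gives g(t) = 4t³ - 5t - 1.
Check: g(5) = 474. ✓

g(t) = 4t^3 - 5t - 1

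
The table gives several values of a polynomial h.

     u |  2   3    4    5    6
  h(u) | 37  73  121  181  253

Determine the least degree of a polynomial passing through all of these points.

Forward differences of the values at u = 2, 3, 4, 5, 6:
  h  : 37  73  121  181  253
  Δ  : 36  48  60  72
  Δ^2: 12  12  12
  Δ^3: 0  0
  Δ^4: 0
The second differences are constant (12) and nonzero, while all higher differences vanish, so the minimal degree is 2.

2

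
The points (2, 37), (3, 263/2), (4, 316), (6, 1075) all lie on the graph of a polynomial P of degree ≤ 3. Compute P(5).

1241/2

Write P(x) = ax^3 + bx^2 + cx + d. Substituting each data point gives a linear system:
  8a + 4b + 2c + d = 37
  27a + 9b + 3c + d = 263/2
  64a + 16b + 4c + d = 316
  216a + 36b + 6c + d = 1075
Solving the system yields a = 5, b = 0, c = -1/2, d = -2.
So P(x) = 5x^3 - (1/2)x - 2.
Then P(5) = 1241/2.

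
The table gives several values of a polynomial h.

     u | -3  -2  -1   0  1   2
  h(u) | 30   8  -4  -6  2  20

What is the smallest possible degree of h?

2

Forward differences of the values at u = -3, -2, -1, 0, 1, 2:
  h  : 30  8  -4  -6  2  20
  Δ  : -22  -12  -2  8  18
  Δ^2: 10  10  10  10
  Δ^3: 0  0  0
  Δ^4: 0  0
  Δ^5: 0
The second differences are constant (10) and nonzero, while all higher differences vanish, so the minimal degree is 2.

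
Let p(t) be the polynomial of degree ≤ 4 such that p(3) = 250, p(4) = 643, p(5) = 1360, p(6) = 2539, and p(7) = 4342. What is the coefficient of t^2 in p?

Write p(t) = at^4 + bt^3 + ct^2 + dt + e. Substituting each data point gives a linear system:
  81a + 27b + 9c + 3d + e = 250
  256a + 64b + 16c + 4d + e = 643
  625a + 125b + 25c + 5d + e = 1360
  1296a + 216b + 36c + 6d + e = 2539
  2401a + 343b + 49c + 7d + e = 4342
Solving the system yields a = 1, b = 5, c = 5, d = -2, e = -5.
So p(t) = t⁴ + 5t³ + 5t² - 2t - 5.
The coefficient of t^2 is 5.

5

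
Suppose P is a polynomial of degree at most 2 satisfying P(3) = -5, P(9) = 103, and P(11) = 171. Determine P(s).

P(s) = 2s^2 - 6s - 5

Using the Lagrange interpolation formula with nodes 3, 9, 11:
  L_0(s) = (s - 9)(s - 11) / 48
  L_1(s) = (s - 3)(s - 11) / -12
  L_2(s) = (s - 3)(s - 9) / 16
Then P(s) = -5·L_0(s) + 103·L_1(s) + 171·L_2(s).
Expanding and collecting terms gives P(s) = 2s^2 - 6s - 5.
Check: P(3) = -5. ✓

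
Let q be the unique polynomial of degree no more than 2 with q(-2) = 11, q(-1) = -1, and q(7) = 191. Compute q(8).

Using the Lagrange interpolation formula with nodes -2, -1, 7:
  L_0(s) = (s + 1)(s - 7) / 9
  L_1(s) = (s + 2)(s - 7) / -8
  L_2(s) = (s + 2)(s + 1) / 72
Then q(s) = 11·L_0(s) - 1·L_1(s) + 191·L_2(s).
Expanding and collecting terms gives q(s) = 4s^2 - 5.
Evaluating at s = 8: q(8) = 251.

251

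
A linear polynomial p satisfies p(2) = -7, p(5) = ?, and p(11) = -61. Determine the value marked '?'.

-25

The 2 known points determine the degree-1 polynomial uniquely.
Write p(s) = as + b. Substituting each data point gives a linear system:
  2a + b = -7
  11a + b = -61
Solving the system yields a = -6, b = 5.
So p(s) = -6s + 5.
Then p(5) = -25.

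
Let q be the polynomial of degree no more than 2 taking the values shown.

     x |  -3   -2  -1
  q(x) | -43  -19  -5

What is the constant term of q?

-1

Write q(x) = ax^2 + bx + c. Substituting each data point gives a linear system:
  9a - 3b + c = -43
  4a - 2b + c = -19
  a - b + c = -5
Solving the system yields a = -5, b = -1, c = -1.
So q(x) = -5x^2 - x - 1.
The constant term is -1.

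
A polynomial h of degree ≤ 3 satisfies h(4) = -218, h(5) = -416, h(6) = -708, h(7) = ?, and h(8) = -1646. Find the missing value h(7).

The 4 known points determine the degree-3 polynomial uniquely.
Write h(t) = at^3 + bt^2 + ct + d. Substituting each data point gives a linear system:
  64a + 16b + 4c + d = -218
  125a + 25b + 5c + d = -416
  216a + 36b + 6c + d = -708
  512a + 64b + 8c + d = -1646
Solving the system yields a = -3, b = -2, c = 3, d = -6.
So h(t) = -3t^3 - 2t^2 + 3t - 6.
Then h(7) = -1112.

-1112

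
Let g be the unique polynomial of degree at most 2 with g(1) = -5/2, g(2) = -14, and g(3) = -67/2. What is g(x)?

Using the Lagrange interpolation formula with nodes 1, 2, 3:
  L_0(x) = (x - 2)(x - 3) / 2
  L_1(x) = (x - 1)(x - 3) / -1
  L_2(x) = (x - 1)(x - 2) / 2
Then g(x) = -5/2·L_0(x) - 14·L_1(x) - 67/2·L_2(x).
Expanding and collecting terms gives g(x) = -4x^2 + (1/2)x + 1.
Check: g(3) = -67/2. ✓

g(x) = -4x^2 + (1/2)x + 1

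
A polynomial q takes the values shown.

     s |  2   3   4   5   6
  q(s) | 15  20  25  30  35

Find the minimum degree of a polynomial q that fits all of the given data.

Forward differences of the values at s = 2, 3, 4, 5, 6:
  q  : 15  20  25  30  35
  Δ  : 5  5  5  5
  Δ^2: 0  0  0
  Δ^3: 0  0
  Δ^4: 0
The first differences are constant (5) and nonzero, while all higher differences vanish, so the minimal degree is 1.

1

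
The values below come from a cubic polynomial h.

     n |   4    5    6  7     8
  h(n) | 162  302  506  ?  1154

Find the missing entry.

On equispaced nodes a degree-3 polynomial has vanishing fourth forward difference, so
  h(4) - 4·h(5) + 6·h(6) - 4·h(7) + h(8) = 0.
Substituting the known values and solving for h(7):
  -4·h(7) = -3144
  h(7) = 786.

786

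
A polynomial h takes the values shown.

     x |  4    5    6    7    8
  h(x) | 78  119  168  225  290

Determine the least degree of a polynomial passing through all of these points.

Forward differences of the values at x = 4, 5, 6, 7, 8:
  h  : 78  119  168  225  290
  Δ  : 41  49  57  65
  Δ^2: 8  8  8
  Δ^3: 0  0
  Δ^4: 0
The second differences are constant (8) and nonzero, while all higher differences vanish, so the minimal degree is 2.

2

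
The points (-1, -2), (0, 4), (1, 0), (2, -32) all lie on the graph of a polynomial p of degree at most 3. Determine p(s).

Using the Lagrange interpolation formula with nodes -1, 0, 1, 2:
  L_0(s) = s(s - 1)(s - 2) / -6
  L_1(s) = (s + 1)(s - 1)(s - 2) / 2
  L_2(s) = (s + 1)s(s - 2) / -2
  L_3(s) = (s + 1)s(s - 1) / 6
Then p(s) = -2·L_0(s) + 4·L_1(s) + 0·L_2(s) - 32·L_3(s).
Expanding and collecting terms gives p(s) = -3s^3 - 5s^2 + 4s + 4.
Check: p(1) = 0. ✓

p(s) = -3s^3 - 5s^2 + 4s + 4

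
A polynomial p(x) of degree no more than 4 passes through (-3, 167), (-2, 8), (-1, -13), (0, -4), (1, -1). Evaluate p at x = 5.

1751

Write p(x) = ax^4 + bx^3 + cx^2 + dx + e. Substituting each data point gives a linear system:
  81a - 27b + 9c - 3d + e = 167
  16a - 8b + 4c - 2d + e = 8
  a - b + c - d + e = -13
  e = -4
  a + b + c + d + e = -1
Solving the system yields a = 3, b = 0, c = -6, d = 6, e = -4.
So p(x) = 3x⁴ - 6x² + 6x - 4.
Then p(5) = 1751.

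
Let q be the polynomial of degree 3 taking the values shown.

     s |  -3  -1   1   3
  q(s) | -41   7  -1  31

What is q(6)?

364

Using the Lagrange interpolation formula with nodes -3, -1, 1, 3:
  L_0(s) = (s + 1)(s - 1)(s - 3) / -48
  L_1(s) = (s + 3)(s - 1)(s - 3) / 16
  L_2(s) = (s + 3)(s + 1)(s - 3) / -16
  L_3(s) = (s + 3)(s + 1)(s - 1) / 48
Then q(s) = -41·L_0(s) + 7·L_1(s) - 1·L_2(s) + 31·L_3(s).
Expanding and collecting terms gives q(s) = 2s^3 - s^2 - 6s + 4.
Evaluating at s = 6: q(6) = 364.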